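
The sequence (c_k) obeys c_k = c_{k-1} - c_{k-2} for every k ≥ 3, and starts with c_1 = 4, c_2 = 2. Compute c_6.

Compute successive terms:
c_3 = -2;  c_4 = -4;  c_5 = -2;  c_6 = 2.

2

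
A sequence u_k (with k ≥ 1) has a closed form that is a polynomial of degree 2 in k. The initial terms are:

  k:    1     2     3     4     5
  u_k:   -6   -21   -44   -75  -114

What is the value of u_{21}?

1st diffs: -15, -23, -31, -39.
2nd diffs: -8, -8, -8 (constant).
Newton forward-difference form: u_k = -6 + (-15)·C(k-1,1) + (-8)·C(k-1,2).
At k = 21: k-1 = 20, so u_{21} = -6 - 300 - 1520 = -1826.

-1826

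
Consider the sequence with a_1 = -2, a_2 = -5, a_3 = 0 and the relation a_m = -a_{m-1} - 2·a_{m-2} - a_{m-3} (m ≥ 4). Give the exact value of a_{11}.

84

Applying the relation repeatedly:
a_4 = 12, a_5 = -7, a_6 = -17, a_7 = 19, a_8 = 22, a_9 = -43, a_{10} = -20, a_{11} = 84.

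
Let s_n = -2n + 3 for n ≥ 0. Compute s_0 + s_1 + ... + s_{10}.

-77

Over n = 0..10: Σn = 55.
Total = (-2)·55 + (3)·11 = -77.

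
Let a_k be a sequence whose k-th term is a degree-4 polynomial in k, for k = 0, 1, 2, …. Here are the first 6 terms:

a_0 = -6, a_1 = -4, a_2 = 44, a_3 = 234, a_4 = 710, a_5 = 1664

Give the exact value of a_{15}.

114054

1st diffs: 2, 48, 190, 476, 954.
2nd diffs: 46, 142, 286, 478.
3rd diffs: 96, 144, 192.
4th diffs: 48, 48 (constant).
Newton forward-difference form: a_k = -6 + 2·C(k,1) + 46·C(k,2) + 96·C(k,3) + 48·C(k,4).
At k = 15: k = 15, so a_{15} = -6 + 30 + 4830 + 43680 + 65520 = 114054.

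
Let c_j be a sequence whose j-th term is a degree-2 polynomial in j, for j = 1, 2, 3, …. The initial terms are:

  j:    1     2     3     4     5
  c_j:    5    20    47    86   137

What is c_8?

362

1st diffs: 15, 27, 39, 51.
2nd diffs: 12, 12, 12 (constant).
Newton forward-difference form: c_j = 5 + 15·C(j-1,1) + 12·C(j-1,2).
At j = 8: j-1 = 7, so c_8 = 5 + 105 + 252 = 362.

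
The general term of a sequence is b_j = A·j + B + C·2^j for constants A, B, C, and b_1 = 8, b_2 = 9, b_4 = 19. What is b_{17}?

Plug in j = 1, 2, 4: A + B + 2C = 8; 2A + B + 4C = 9; 4A + B + 16C = 19.
Subtracting the first from the second: A + 2C = 1.
Subtracting the second from the third: 2A + 12C = 10.
Solving: C = 1, A = -1, then B = 7.
So b_j = -1·j + 7 + 1·2^j; at j=17 this is 131062.

131062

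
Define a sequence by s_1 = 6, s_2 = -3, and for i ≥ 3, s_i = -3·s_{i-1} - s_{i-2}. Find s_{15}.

Applying the relation repeatedly:
s_3 = 3  s_4 = -6  s_5 = 15  …  s_{12} = -12543  s_{13} = 32838  s_{14} = -85971  s_{15} = 225075.

225075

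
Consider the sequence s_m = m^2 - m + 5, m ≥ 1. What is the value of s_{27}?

s_{27} = 1·27^2 - 1·27 + 5 = 707.

707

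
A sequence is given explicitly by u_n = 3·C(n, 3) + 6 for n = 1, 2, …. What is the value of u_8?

174

C(8, 3) = 56, so u_8 = 174.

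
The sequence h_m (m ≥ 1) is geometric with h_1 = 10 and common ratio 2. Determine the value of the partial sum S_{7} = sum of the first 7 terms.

1270

h_m = 10·2^(m-1).
S = 10·(2^7 - 1)/(2 - 1) = 10·(128 - 1)/(1) = 1270.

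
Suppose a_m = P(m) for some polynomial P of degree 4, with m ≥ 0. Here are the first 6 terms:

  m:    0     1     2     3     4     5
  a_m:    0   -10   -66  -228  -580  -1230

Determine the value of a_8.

-6408

1st diffs: -10, -56, -162, -352, -650.
2nd diffs: -46, -106, -190, -298.
3rd diffs: -60, -84, -108.
4th diffs: -24, -24 (constant).
Newton forward-difference form: a_m = (-10)·C(m,1) + (-46)·C(m,2) + (-60)·C(m,3) + (-24)·C(m,4).
At m = 8: m = 8, so a_8 = -80 - 1288 - 3360 - 1680 = -6408.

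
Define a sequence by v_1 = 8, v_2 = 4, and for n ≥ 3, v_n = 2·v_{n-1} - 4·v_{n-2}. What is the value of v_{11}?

Iterate the recurrence:
v_3 = -24; v_4 = -64; v_5 = -32; v_6 = 192; v_7 = 512; v_8 = 256; v_9 = -1536; v_{10} = -4096; v_{11} = -2048.

-2048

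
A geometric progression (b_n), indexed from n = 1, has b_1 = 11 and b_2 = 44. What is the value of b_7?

45056

Common ratio r = 4.
b_n = 11·4^(n-1).
b_7 = 11·4^6 = 45056.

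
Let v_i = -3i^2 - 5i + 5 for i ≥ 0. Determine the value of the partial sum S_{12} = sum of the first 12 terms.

Over i = 0..11: Σi = 66, Σi² = 506.
Total = (-3)·506 + (-5)·66 + (5)·12 = -1788.

-1788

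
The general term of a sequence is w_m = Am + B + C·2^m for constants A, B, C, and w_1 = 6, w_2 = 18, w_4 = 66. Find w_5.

Write the equations: A + B + 2C = 6; 2A + B + 4C = 18; 4A + B + 16C = 66.
Subtracting the first from the second: A + 2C = 12.
Subtracting the second from the third: 2A + 12C = 48.
Solving: C = 3, A = 6, then B = -6.
Hence w_5 = 6·5 + (-6) + 3·32 = 120.

120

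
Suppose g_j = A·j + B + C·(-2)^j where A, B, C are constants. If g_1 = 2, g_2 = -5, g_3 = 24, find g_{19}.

1048664

At j = 1, 2, 3: A + B - 2C = 2; 2A + B + 4C = -5; 3A + B - 8C = 24.
Subtracting the first from the second: A + 6C = -7.
Subtracting the second from the third: A - 12C = 29.
Solving: C = -2, A = 5, then B = -7.
So g_j = 5·j + (-7) + (-2)·(-2)^j; at j=19 this is 1048664.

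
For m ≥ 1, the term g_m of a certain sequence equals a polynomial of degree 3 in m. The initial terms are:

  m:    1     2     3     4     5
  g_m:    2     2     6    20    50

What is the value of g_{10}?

650

1st diffs: 0, 4, 14, 30.
2nd diffs: 4, 10, 16.
3rd diffs: 6, 6 (constant).
So g_m = m^3 - 4m^2 + 5m.
Evaluating at m = 10 gives g_{10} = 650.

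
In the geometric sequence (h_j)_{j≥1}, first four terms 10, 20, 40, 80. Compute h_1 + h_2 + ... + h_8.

2550

Common ratio r = 2.
h_j = 10·2^(j-1).
S = 10·(2^8 - 1)/(2 - 1) = 10·(256 - 1)/(1) = 2550.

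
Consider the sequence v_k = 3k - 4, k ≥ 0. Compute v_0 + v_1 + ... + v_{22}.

Over k = 0..22: Σk = 253.
Total = (3)·253 + (-4)·23 = 667.

667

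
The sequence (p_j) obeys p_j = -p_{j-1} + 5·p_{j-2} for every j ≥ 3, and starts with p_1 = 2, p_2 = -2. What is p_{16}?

Iterate the recurrence:
p_3 = 12;  p_4 = -22;  p_5 = 82;  …;  p_{13} = 273362;  p_{14} = -759122;  p_{15} = 2125932;  p_{16} = -5921542.

-5921542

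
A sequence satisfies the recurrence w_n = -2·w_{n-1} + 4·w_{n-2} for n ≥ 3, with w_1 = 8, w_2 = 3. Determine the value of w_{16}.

Step forward from the initial values:
w_3 = 26  w_4 = -40  w_5 = 184  …  w_{13} = 2031616  w_{14} = -6574080  w_{15} = 21274624  w_{16} = -68845568.

-68845568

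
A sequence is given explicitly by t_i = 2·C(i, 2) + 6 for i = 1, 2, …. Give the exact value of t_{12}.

C(12, 2) = 66, so t_{12} = 138.

138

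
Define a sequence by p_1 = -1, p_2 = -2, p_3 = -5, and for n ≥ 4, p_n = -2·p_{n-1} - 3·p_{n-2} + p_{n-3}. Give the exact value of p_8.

-165

Compute successive terms:
p_4 = 15;  p_5 = -17;  p_6 = -16;  p_7 = 98;  p_8 = -165.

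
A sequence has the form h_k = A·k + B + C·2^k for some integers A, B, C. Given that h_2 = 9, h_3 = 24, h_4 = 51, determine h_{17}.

Plug in k = 2, 3, 4: 2A + B + 4C = 9; 3A + B + 8C = 24; 4A + B + 16C = 51.
Subtracting the first from the second: A + 4C = 15.
Subtracting the second from the third: A + 8C = 27.
Solving: C = 3, A = 3, then B = -9.
Therefore h_{17} = 51 + (-9) + 3·131072 = 393258.

393258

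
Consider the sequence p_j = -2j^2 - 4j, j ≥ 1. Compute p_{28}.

p_{28} = -2·28^2 - 4·28 = -1680.

-1680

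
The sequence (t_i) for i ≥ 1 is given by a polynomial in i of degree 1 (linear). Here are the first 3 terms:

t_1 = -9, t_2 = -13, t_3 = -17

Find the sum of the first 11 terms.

1st diffs: -4, -4 (constant).
So t_i = -4i - 5.
Continuing: …, -21, -25, -29, -33, …, t_{11} = -49.
Summing i = 1..11 (11 terms) gives -319.

-319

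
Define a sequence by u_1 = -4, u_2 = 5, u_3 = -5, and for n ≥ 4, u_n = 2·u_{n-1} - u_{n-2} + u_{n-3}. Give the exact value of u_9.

u_4 = -19  u_5 = -28  u_6 = -42  u_7 = -75  u_8 = -136  u_9 = -239.

-239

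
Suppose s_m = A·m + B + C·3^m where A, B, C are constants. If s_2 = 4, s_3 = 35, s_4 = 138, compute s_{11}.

The three given values yield: 2A + B + 9C = 4; 3A + B + 27C = 35; 4A + B + 81C = 138.
Subtracting the first from the second: A + 18C = 31.
Subtracting the second from the third: A + 54C = 103.
Solving: C = 2, A = -5, then B = -4.
Therefore s_{11} = -55 + (-4) + 2·177147 = 354235.

354235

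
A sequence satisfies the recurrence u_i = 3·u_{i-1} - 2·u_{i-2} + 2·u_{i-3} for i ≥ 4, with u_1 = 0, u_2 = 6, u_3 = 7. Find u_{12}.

18187

Iterate the recurrence:
u_4 = 9;  u_5 = 25;  u_6 = 71;  u_7 = 181;  u_8 = 451;  u_9 = 1133;  u_{10} = 2859;  u_{11} = 7213;  u_{12} = 18187.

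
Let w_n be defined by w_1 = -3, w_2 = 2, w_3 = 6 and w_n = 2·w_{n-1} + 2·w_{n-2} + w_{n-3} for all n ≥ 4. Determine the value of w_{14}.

Applying the relation repeatedly:
w_4 = 13;  w_5 = 40;  w_6 = 112;  …;  w_{11} = 20376;  w_{12} = 57688;  w_{13} = 163325;  w_{14} = 462402.

462402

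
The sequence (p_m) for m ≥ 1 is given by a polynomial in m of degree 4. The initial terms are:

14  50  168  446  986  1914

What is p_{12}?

25710

1st diffs: 36, 118, 278, 540, 928.
2nd diffs: 82, 160, 262, 388.
3rd diffs: 78, 102, 126.
4th diffs: 24, 24 (constant).
Newton forward-difference form: p_m = 14 + 36·C(m-1,1) + 82·C(m-1,2) + 78·C(m-1,3) + 24·C(m-1,4).
At m = 12: m-1 = 11, so p_{12} = 14 + 396 + 4510 + 12870 + 7920 = 25710.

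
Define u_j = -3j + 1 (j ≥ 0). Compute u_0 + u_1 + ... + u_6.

Over j = 0..6: Σj = 21.
Total = (-3)·21 + (1)·7 = -56.

-56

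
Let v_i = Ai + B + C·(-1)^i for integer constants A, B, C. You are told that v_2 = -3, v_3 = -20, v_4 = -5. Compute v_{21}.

Plug in i = 2, 3, 4: 2A + B + C = -3; 3A + B - C = -20; 4A + B + C = -5.
Subtracting the first from the second: A - 2C = -17.
Subtracting the second from the third: A + 2C = 15.
Solving: C = 8, A = -1, then B = -9.
So v_i = -1·i + (-9) + 8·(-1)^i; at i=21 this is -38.

-38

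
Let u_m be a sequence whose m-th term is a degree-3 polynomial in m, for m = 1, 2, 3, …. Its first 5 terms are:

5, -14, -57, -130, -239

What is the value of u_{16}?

1st diffs: -19, -43, -73, -109.
2nd diffs: -24, -30, -36.
3rd diffs: -6, -6 (constant).
Newton forward-difference form: u_m = 5 + (-19)·C(m-1,1) + (-24)·C(m-1,2) + (-6)·C(m-1,3).
At m = 16: m-1 = 15, so u_{16} = 5 - 285 - 2520 - 2730 = -5530.

-5530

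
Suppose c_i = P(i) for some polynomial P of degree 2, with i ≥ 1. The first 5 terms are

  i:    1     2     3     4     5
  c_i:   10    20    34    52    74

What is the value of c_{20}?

884

1st diffs: 10, 14, 18, 22.
2nd diffs: 4, 4, 4 (constant).
Newton forward-difference form: c_i = 10 + 10·C(i-1,1) + 4·C(i-1,2).
At i = 20: i-1 = 19, so c_{20} = 10 + 190 + 684 = 884.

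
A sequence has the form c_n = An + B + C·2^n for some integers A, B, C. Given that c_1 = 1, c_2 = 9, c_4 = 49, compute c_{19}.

Plug in n = 1, 2, 4: A + B + 2C = 1; 2A + B + 4C = 9; 4A + B + 16C = 49.
Subtracting the first from the second: A + 2C = 8.
Subtracting the second from the third: 2A + 12C = 40.
Solving: C = 3, A = 2, then B = -7.
Therefore c_{19} = 38 + (-7) + 3·524288 = 1572895.

1572895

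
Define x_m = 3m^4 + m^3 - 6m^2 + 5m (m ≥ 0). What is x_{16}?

199248

x_{16} = 3·16^4 + 1·16^3 - 6·16^2 + 5·16 = 199248.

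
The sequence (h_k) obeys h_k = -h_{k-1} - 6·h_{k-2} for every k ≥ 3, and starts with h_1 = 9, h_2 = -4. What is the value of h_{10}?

h_3 = -50; h_4 = 74; h_5 = 226; h_6 = -670; h_7 = -686; h_8 = 4706; h_9 = -590; h_{10} = -27646.

-27646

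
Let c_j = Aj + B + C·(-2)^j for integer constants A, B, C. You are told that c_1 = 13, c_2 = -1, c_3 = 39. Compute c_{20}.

At j = 1, 2, 3: A + B - 2C = 13; 2A + B + 4C = -1; 3A + B - 8C = 39.
Subtracting the first from the second: A + 6C = -14.
Subtracting the second from the third: A - 12C = 40.
Solving: C = -3, A = 4, then B = 3.
So c_j = 4·j + 3 + (-3)·(-2)^j; at j=20 this is -3145645.

-3145645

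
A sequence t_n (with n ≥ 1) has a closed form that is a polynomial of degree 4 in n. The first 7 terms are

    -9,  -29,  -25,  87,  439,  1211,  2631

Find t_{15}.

80519

1st diffs: -20, 4, 112, 352, 772, 1420.
2nd diffs: 24, 108, 240, 420, 648.
3rd diffs: 84, 132, 180, 228.
4th diffs: 48, 48, 48 (constant).
Newton forward-difference form: t_n = -9 + (-20)·C(n-1,1) + 24·C(n-1,2) + 84·C(n-1,3) + 48·C(n-1,4).
At n = 15: n-1 = 14, so t_{15} = -9 - 280 + 2184 + 30576 + 48048 = 80519.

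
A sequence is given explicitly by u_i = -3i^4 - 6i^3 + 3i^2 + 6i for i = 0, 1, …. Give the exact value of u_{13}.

u_{13} = -3·13^4 - 6·13^3 + 3·13^2 + 6·13 = -98280.

-98280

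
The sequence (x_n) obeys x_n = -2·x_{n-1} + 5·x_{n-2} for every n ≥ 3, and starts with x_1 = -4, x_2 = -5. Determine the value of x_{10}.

11155

Iterate the recurrence:
x_3 = -10  x_4 = -5  x_5 = -40  x_6 = 55  x_7 = -310  x_8 = 895  x_9 = -3340  x_{10} = 11155.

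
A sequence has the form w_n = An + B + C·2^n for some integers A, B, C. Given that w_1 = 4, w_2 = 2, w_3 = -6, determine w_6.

Plug in n = 1, 2, 3: A + B + 2C = 4; 2A + B + 4C = 2; 3A + B + 8C = -6.
Subtracting the first from the second: A + 2C = -2.
Subtracting the second from the third: A + 4C = -8.
Solving: C = -3, A = 4, then B = 6.
So w_n = 4·n + 6 + (-3)·2^n; at n=6 this is -162.

-162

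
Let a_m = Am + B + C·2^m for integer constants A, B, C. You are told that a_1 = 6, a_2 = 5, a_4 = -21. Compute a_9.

Write the equations: A + B + 2C = 6; 2A + B + 4C = 5; 4A + B + 16C = -21.
Subtracting the first from the second: A + 2C = -1.
Subtracting the second from the third: 2A + 12C = -26.
Solving: C = -3, A = 5, then B = 7.
Hence a_9 = 5·9 + 7 + (-3)·512 = -1484.

-1484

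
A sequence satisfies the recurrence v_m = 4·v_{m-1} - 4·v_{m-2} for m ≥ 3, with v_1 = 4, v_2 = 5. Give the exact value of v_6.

v_3 = 4, v_4 = -4, v_5 = -32, v_6 = -112.
(Characteristic roots are 2 and 2.)

-112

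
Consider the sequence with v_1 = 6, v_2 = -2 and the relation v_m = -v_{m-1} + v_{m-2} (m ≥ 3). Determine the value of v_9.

Compute successive terms:
v_3 = 8  v_4 = -10  v_5 = 18  v_6 = -28  v_7 = 46  v_8 = -74  v_9 = 120.

120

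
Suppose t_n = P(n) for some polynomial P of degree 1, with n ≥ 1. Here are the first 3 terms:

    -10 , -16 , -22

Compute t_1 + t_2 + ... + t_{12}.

1st diffs: -6, -6 (constant).
So t_n = -6n - 4.
Continuing: …, -28, -34, -40, -46, …, t_{12} = -76.
Summing n = 1..12 (12 terms) gives -516.

-516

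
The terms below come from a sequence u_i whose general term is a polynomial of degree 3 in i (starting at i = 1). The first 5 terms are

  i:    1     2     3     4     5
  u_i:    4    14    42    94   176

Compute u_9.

1st diffs: 10, 28, 52, 82.
2nd diffs: 18, 24, 30.
3rd diffs: 6, 6 (constant).
Newton forward-difference form: u_i = 4 + 10·C(i-1,1) + 18·C(i-1,2) + 6·C(i-1,3).
At i = 9: i-1 = 8, so u_9 = 4 + 80 + 504 + 336 = 924.

924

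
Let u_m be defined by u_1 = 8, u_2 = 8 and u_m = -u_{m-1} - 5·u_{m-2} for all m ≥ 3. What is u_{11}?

Applying the relation repeatedly:
u_3 = -48; u_4 = 8; u_5 = 232; u_6 = -272; u_7 = -888; u_8 = 2248; u_9 = 2192; u_{10} = -13432; u_{11} = 2472.

2472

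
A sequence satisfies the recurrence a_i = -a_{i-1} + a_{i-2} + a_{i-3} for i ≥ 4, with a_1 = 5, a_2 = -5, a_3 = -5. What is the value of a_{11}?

Iterate the recurrence:
a_4 = 5;  a_5 = -15;  a_6 = 15;  a_7 = -25;  a_8 = 25;  a_9 = -35;  a_{10} = 35;  a_{11} = -45.

-45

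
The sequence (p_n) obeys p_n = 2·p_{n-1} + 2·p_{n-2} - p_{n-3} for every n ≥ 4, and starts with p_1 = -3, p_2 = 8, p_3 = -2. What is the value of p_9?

1110

Applying the relation repeatedly:
p_4 = 15; p_5 = 18; p_6 = 68; p_7 = 157; p_8 = 432; p_9 = 1110.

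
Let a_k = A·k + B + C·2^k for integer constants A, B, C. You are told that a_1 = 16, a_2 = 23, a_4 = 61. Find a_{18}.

Write the equations: A + B + 2C = 16; 2A + B + 4C = 23; 4A + B + 16C = 61.
Subtracting the first from the second: A + 2C = 7.
Subtracting the second from the third: 2A + 12C = 38.
Solving: C = 3, A = 1, then B = 9.
So a_k = 1·k + 9 + 3·2^k; at k=18 this is 786459.

786459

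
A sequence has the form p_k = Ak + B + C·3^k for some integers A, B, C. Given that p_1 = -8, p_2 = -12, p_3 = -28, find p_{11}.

-177132

The three given values yield: A + B + 3C = -8; 2A + B + 9C = -12; 3A + B + 27C = -28.
Subtracting the first from the second: A + 6C = -4.
Subtracting the second from the third: A + 18C = -16.
Solving: C = -1, A = 2, then B = -7.
Hence p_{11} = 2·11 + (-7) + (-1)·177147 = -177132.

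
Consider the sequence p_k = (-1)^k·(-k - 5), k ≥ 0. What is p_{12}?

-17

(-1)^12 = 1; -k - 5 at k=12 is -17; so p_{12} = -17.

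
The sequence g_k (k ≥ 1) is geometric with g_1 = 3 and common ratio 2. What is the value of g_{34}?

g_k = 3·2^(k-1).
g_{34} = 3·2^33 = 25769803776.

25769803776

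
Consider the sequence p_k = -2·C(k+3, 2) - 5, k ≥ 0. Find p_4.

-47

C(7, 2) = 21, so p_4 = -47.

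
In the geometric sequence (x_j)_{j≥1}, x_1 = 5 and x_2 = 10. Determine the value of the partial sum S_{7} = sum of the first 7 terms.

Common ratio r = 2.
x_j = 5·2^(j-1).
S = 5·(2^7 - 1)/(2 - 1) = 5·(128 - 1)/(1) = 635.

635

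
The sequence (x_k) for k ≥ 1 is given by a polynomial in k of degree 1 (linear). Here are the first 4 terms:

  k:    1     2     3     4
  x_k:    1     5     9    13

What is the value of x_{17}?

1st diffs: 4, 4, 4 (constant).
So x_k = 4k - 3.
Evaluating at k = 17 gives x_{17} = 65.

65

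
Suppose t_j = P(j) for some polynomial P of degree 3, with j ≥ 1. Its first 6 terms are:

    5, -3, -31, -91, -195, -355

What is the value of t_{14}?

-5091

1st diffs: -8, -28, -60, -104, -160.
2nd diffs: -20, -32, -44, -56.
3rd diffs: -12, -12, -12 (constant).
So t_j = -2j^3 + 2j^2 + 5.
Evaluating at j = 14 gives t_{14} = -5091.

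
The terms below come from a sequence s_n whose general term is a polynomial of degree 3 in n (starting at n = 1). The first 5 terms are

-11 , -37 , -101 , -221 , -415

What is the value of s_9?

1st diffs: -26, -64, -120, -194.
2nd diffs: -38, -56, -74.
3rd diffs: -18, -18 (constant).
Newton forward-difference form: s_n = -11 + (-26)·C(n-1,1) + (-38)·C(n-1,2) + (-18)·C(n-1,3).
At n = 9: n-1 = 8, so s_9 = -11 - 208 - 1064 - 1008 = -2291.

-2291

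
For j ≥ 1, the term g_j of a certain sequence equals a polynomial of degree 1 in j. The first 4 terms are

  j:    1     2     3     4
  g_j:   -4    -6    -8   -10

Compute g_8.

1st diffs: -2, -2, -2 (constant).
So g_j = -2j - 2.
Evaluating at j = 8 gives g_8 = -18.

-18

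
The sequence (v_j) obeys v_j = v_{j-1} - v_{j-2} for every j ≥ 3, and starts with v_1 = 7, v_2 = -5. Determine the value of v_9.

-12

Applying the relation repeatedly:
v_3 = -12, v_4 = -7, v_5 = 5, v_6 = 12, v_7 = 7, v_8 = -5, v_9 = -12.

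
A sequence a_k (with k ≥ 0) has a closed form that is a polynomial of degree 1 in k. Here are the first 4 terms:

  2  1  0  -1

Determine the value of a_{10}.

-8

1st diffs: -1, -1, -1 (constant).
So a_k = -k + 2.
Evaluating at k = 10 gives a_{10} = -8.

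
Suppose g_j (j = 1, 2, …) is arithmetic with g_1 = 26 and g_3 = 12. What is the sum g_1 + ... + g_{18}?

-603

Common difference d = (12 - 26) / (3 - 1) = -7.
g_j = 26 + (j - 1)·(-7).
g_{18} = -93; S = 18·(26 + (-93))/2 = -603.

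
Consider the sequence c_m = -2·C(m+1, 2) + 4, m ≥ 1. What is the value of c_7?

-52

C(8, 2) = 28, so c_7 = -52.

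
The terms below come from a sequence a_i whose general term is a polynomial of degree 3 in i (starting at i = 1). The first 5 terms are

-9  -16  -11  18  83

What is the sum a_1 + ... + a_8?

1st diffs: -7, 5, 29, 65.
2nd diffs: 12, 24, 36.
3rd diffs: 12, 12 (constant).
Newton forward-difference form: a_i = -9 + (-7)·C(i-1,1) + 12·C(i-1,2) + 12·C(i-1,3).
Continuing: 196, 369, 614.
Summing i = 1..8 (8 terms) gives 1244.

1244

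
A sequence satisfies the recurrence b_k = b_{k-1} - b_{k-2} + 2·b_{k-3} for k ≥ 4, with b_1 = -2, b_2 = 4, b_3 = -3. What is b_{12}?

-39

Iterate the recurrence:
b_4 = -11  b_5 = 0  b_6 = 5  b_7 = -17  b_8 = -22  b_9 = 5  b_{10} = -7  b_{11} = -56  b_{12} = -39.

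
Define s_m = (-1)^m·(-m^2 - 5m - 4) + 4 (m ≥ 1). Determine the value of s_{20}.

(-1)^20 = 1; -m^2 - 5m - 4 at m=20 is -504; so s_{20} = -500.

-500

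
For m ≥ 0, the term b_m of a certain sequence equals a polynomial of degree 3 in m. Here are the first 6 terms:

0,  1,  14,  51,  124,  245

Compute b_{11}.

1st diffs: 1, 13, 37, 73, 121.
2nd diffs: 12, 24, 36, 48.
3rd diffs: 12, 12, 12 (constant).
So b_m = 2m^3 - m.
Evaluating at m = 11 gives b_{11} = 2651.

2651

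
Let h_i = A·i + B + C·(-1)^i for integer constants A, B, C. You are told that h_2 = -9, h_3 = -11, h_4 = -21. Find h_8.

-45

At i = 2, 3, 4: 2A + B + C = -9; 3A + B - C = -11; 4A + B + C = -21.
Subtracting the first from the second: A - 2C = -2.
Subtracting the second from the third: A + 2C = -10.
Solving: C = -2, A = -6, then B = 5.
So h_i = -6·i + 5 + (-2)·(-1)^i; at i=8 this is -45.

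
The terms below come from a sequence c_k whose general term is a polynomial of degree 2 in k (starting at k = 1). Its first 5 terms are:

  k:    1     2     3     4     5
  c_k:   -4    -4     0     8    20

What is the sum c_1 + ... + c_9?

1st diffs: 0, 4, 8, 12.
2nd diffs: 4, 4, 4 (constant).
So c_k = 2k^2 - 6k.
Continuing: 36, 56, 80, 108.
Summing k = 1..9 (9 terms) gives 300.

300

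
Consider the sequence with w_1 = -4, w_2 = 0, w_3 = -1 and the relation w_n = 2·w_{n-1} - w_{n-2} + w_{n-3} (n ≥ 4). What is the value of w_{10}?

Step forward from the initial values:
w_4 = -6, w_5 = -11, w_6 = -17, w_7 = -29, w_8 = -52, w_9 = -92, w_{10} = -161.

-161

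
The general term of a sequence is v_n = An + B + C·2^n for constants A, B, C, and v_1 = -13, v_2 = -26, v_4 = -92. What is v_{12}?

-20516

At n = 1, 2, 4: A + B + 2C = -13; 2A + B + 4C = -26; 4A + B + 16C = -92.
Subtracting the first from the second: A + 2C = -13.
Subtracting the second from the third: 2A + 12C = -66.
Solving: C = -5, A = -3, then B = 0.
Hence v_{12} = -3·12 + 0 + (-5)·4096 = -20516.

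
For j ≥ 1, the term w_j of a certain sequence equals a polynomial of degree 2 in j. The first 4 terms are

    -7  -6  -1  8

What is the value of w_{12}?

1st diffs: 1, 5, 9.
2nd diffs: 4, 4 (constant).
Newton forward-difference form: w_j = -7 + 1·C(j-1,1) + 4·C(j-1,2).
At j = 12: j-1 = 11, so w_{12} = -7 + 11 + 220 = 224.

224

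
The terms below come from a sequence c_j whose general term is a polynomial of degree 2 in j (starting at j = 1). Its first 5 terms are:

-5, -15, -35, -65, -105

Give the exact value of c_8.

-285

1st diffs: -10, -20, -30, -40.
2nd diffs: -10, -10, -10 (constant).
Newton forward-difference form: c_j = -5 + (-10)·C(j-1,1) + (-10)·C(j-1,2).
At j = 8: j-1 = 7, so c_8 = -5 - 70 - 210 = -285.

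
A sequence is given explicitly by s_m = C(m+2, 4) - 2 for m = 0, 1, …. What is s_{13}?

C(15, 4) = 1365, so s_{13} = 1363.

1363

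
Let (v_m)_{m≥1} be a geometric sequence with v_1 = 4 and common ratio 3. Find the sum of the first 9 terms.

v_m = 4·3^(m-1).
S = 4·(3^9 - 1)/(3 - 1) = 4·(19683 - 1)/(2) = 39364.

39364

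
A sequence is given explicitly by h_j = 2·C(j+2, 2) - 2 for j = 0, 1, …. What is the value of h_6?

54

C(8, 2) = 28, so h_6 = 54.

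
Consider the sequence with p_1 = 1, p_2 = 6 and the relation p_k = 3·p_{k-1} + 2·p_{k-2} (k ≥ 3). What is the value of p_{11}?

522608

Step forward from the initial values:
p_3 = 20;  p_4 = 72;  p_5 = 256;  p_6 = 912;  p_7 = 3248;  p_8 = 11568;  p_9 = 41200;  p_{10} = 146736;  p_{11} = 522608.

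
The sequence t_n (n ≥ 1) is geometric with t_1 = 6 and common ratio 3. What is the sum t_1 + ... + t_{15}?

43046718

t_n = 6·3^(n-1).
S = 6·(3^15 - 1)/(3 - 1) = 6·(14348907 - 1)/(2) = 43046718.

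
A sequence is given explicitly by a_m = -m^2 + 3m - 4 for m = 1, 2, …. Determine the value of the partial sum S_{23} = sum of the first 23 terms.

Over m = 1..23: Σm = 276, Σm² = 4324.
Total = (-1)·4324 + (3)·276 + (-4)·23 = -3588.

-3588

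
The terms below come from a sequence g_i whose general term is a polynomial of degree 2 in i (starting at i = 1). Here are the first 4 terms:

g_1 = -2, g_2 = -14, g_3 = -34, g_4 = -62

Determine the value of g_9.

-322

1st diffs: -12, -20, -28.
2nd diffs: -8, -8 (constant).
Newton forward-difference form: g_i = -2 + (-12)·C(i-1,1) + (-8)·C(i-1,2).
At i = 9: i-1 = 8, so g_9 = -2 - 96 - 224 = -322.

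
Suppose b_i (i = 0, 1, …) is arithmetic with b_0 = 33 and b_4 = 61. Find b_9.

Common difference d = (61 - 33) / (4 - 0) = 7.
b_i = 33 + (i - 0)·7.
b_9 = 33 + 9·7 = 96.

96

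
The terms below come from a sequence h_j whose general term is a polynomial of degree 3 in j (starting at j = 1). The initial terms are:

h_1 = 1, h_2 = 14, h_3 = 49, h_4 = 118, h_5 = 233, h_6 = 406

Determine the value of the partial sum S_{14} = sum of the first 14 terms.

21217

1st diffs: 13, 35, 69, 115, 173.
2nd diffs: 22, 34, 46, 58.
3rd diffs: 12, 12, 12 (constant).
Newton forward-difference form: h_j = 1 + 13·C(j-1,1) + 22·C(j-1,2) + 12·C(j-1,3).
Continuing: …, 649, 974, 1393, 1918, …, h_{14} = 5318.
Summing j = 1..14 (14 terms) gives 21217.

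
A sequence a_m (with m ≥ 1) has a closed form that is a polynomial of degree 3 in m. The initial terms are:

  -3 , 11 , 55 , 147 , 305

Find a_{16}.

11547

1st diffs: 14, 44, 92, 158.
2nd diffs: 30, 48, 66.
3rd diffs: 18, 18 (constant).
Newton forward-difference form: a_m = -3 + 14·C(m-1,1) + 30·C(m-1,2) + 18·C(m-1,3).
At m = 16: m-1 = 15, so a_{16} = -3 + 210 + 3150 + 8190 = 11547.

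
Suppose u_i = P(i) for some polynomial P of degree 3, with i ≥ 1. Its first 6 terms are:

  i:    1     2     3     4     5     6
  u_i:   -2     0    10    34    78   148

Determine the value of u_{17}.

4350

1st diffs: 2, 10, 24, 44, 70.
2nd diffs: 8, 14, 20, 26.
3rd diffs: 6, 6, 6 (constant).
So u_i = i^3 - 2i^2 + i - 2.
Evaluating at i = 17 gives u_{17} = 4350.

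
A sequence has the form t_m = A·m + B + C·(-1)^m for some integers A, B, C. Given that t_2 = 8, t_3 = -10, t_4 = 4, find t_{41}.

Write the equations: 2A + B + C = 8; 3A + B - C = -10; 4A + B + C = 4.
Subtracting the first from the second: A - 2C = -18.
Subtracting the second from the third: A + 2C = 14.
Solving: C = 8, A = -2, then B = 4.
Hence t_{41} = -2·41 + 4 + 8·(-1) = -86.

-86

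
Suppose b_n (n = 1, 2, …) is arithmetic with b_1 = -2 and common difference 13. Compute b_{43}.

b_n = -2 + (n - 1)·13.
b_{43} = -2 + 42·13 = 544.

544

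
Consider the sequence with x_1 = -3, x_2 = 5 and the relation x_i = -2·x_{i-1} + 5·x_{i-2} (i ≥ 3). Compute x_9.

Iterate the recurrence:
x_3 = -25; x_4 = 75; x_5 = -275; x_6 = 925; x_7 = -3225; x_8 = 11075; x_9 = -38275.

-38275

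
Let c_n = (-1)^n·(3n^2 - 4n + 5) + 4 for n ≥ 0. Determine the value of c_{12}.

(-1)^12 = 1; 3n^2 - 4n + 5 at n=12 is 389; so c_{12} = 393.

393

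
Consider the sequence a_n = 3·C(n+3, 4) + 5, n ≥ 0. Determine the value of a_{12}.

4100

C(15, 4) = 1365, so a_{12} = 4100.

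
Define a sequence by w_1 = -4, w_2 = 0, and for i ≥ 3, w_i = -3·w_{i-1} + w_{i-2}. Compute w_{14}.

Compute successive terms:
w_3 = -4, w_4 = 12, w_5 = -40, …, w_{11} = -51880, w_{12} = 171348, w_{13} = -565924, w_{14} = 1869120.

1869120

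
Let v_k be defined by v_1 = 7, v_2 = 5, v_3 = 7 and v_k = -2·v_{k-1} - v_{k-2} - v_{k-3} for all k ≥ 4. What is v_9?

Applying the relation repeatedly:
v_4 = -26; v_5 = 40; v_6 = -61; v_7 = 108; v_8 = -195; v_9 = 343.

343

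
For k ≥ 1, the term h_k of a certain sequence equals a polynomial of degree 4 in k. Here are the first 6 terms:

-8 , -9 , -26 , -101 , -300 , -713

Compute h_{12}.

1st diffs: -1, -17, -75, -199, -413.
2nd diffs: -16, -58, -124, -214.
3rd diffs: -42, -66, -90.
4th diffs: -24, -24 (constant).
Newton forward-difference form: h_k = -8 + (-1)·C(k-1,1) + (-16)·C(k-1,2) + (-42)·C(k-1,3) + (-24)·C(k-1,4).
At k = 12: k-1 = 11, so h_{12} = -8 - 11 - 880 - 6930 - 7920 = -15749.

-15749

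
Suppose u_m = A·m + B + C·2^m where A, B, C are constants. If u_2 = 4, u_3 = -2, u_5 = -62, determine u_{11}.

-6074

The three given values yield: 2A + B + 4C = 4; 3A + B + 8C = -2; 5A + B + 32C = -62.
Subtracting the first from the second: A + 4C = -6.
Subtracting the second from the third: 2A + 24C = -60.
Solving: C = -3, A = 6, then B = 4.
Therefore u_{11} = 66 + 4 + (-3)·2048 = -6074.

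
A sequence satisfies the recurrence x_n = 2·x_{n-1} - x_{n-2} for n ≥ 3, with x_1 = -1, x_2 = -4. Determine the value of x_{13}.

Iterate the recurrence:
x_3 = -7;  x_4 = -10;  x_5 = -13;  …;  x_{10} = -28;  x_{11} = -31;  x_{12} = -34;  x_{13} = -37.
(Characteristic roots are 1 and 1.)

-37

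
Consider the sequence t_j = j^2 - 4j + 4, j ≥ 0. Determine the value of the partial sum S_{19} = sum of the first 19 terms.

Over j = 0..18: Σj = 171, Σj² = 2109.
Total = (1)·2109 + (-4)·171 + (4)·19 = 1501.

1501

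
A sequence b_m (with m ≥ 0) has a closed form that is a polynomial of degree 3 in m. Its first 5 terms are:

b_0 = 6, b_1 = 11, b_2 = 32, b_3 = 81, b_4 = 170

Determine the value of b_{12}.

1st diffs: 5, 21, 49, 89.
2nd diffs: 16, 28, 40.
3rd diffs: 12, 12 (constant).
Newton forward-difference form: b_m = 6 + 5·C(m,1) + 16·C(m,2) + 12·C(m,3).
At m = 12: m = 12, so b_{12} = 6 + 60 + 1056 + 2640 = 3762.

3762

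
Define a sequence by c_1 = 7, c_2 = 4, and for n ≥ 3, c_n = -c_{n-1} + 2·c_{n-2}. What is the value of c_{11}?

1030

Iterate the recurrence:
c_3 = 10; c_4 = -2; c_5 = 22; c_6 = -26; c_7 = 70; c_8 = -122; c_9 = 262; c_{10} = -506; c_{11} = 1030.
(Characteristic roots are 1 and -2.)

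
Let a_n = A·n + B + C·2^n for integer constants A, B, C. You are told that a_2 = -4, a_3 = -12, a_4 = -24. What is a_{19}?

The three given values yield: 2A + B + 4C = -4; 3A + B + 8C = -12; 4A + B + 16C = -24.
Subtracting the first from the second: A + 4C = -8.
Subtracting the second from the third: A + 8C = -12.
Solving: C = -1, A = -4, then B = 8.
Hence a_{19} = -4·19 + 8 + (-1)·524288 = -524356.

-524356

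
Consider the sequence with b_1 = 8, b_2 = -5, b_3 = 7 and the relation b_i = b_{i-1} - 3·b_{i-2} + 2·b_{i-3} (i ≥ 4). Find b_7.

-38

Iterate the recurrence:
b_4 = 38; b_5 = 7; b_6 = -93; b_7 = -38.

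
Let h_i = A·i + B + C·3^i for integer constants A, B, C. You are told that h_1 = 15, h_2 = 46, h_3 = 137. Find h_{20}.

17433922024

The three given values yield: A + B + 3C = 15; 2A + B + 9C = 46; 3A + B + 27C = 137.
Subtracting the first from the second: A + 6C = 31.
Subtracting the second from the third: A + 18C = 91.
Solving: C = 5, A = 1, then B = -1.
So h_i = 1·i + (-1) + 5·3^i; at i=20 this is 17433922024.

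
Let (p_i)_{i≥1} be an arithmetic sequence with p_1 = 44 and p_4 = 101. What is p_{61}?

1184

Common difference d = (101 - 44) / (4 - 1) = 19.
p_i = 44 + (i - 1)·19.
p_{61} = 44 + 60·19 = 1184.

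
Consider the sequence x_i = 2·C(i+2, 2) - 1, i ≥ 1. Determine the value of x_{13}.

C(15, 2) = 105, so x_{13} = 209.

209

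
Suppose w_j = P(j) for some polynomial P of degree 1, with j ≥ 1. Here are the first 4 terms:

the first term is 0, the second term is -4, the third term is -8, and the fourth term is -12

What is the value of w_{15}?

1st diffs: -4, -4, -4 (constant).
So w_j = -4j + 4.
Evaluating at j = 15 gives w_{15} = -56.

-56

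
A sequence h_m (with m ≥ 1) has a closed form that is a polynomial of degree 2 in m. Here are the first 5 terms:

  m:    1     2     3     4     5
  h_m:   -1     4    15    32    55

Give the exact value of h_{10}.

1st diffs: 5, 11, 17, 23.
2nd diffs: 6, 6, 6 (constant).
So h_m = 3m^2 - 4m.
Evaluating at m = 10 gives h_{10} = 260.

260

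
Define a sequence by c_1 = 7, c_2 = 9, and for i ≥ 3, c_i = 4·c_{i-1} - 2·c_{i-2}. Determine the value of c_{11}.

Iterate the recurrence:
c_3 = 22; c_4 = 70; c_5 = 236; c_6 = 804; c_7 = 2744; c_8 = 9368; c_9 = 31984; c_{10} = 109200; c_{11} = 372832.

372832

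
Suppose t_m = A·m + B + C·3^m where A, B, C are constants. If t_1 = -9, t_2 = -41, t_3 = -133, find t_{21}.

Write the equations: A + B + 3C = -9; 2A + B + 9C = -41; 3A + B + 27C = -133.
Subtracting the first from the second: A + 6C = -32.
Subtracting the second from the third: A + 18C = -92.
Solving: C = -5, A = -2, then B = 8.
Therefore t_{21} = -42 + 8 + (-5)·10460353203 = -52301766049.

-52301766049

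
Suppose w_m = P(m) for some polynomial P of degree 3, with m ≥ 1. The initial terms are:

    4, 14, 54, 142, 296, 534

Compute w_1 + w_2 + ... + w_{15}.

1st diffs: 10, 40, 88, 154, 238.
2nd diffs: 30, 48, 66, 84.
3rd diffs: 18, 18, 18 (constant).
Newton forward-difference form: w_m = 4 + 10·C(m-1,1) + 30·C(m-1,2) + 18·C(m-1,3).
Continuing: …, 874, 1334, 1932, 2686, …, w_{15} = 9426.
Summing m = 1..15 (15 terms) gives 39330.

39330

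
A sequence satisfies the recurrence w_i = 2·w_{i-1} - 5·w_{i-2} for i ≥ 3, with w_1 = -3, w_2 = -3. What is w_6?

-123

w_3 = 9  w_4 = 33  w_5 = 21  w_6 = -123.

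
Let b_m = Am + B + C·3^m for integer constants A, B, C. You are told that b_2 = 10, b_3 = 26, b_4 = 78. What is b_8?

At m = 2, 3, 4: 2A + B + 9C = 10; 3A + B + 27C = 26; 4A + B + 81C = 78.
Subtracting the first from the second: A + 18C = 16.
Subtracting the second from the third: A + 54C = 52.
Solving: C = 1, A = -2, then B = 5.
Hence b_8 = -2·8 + 5 + 1·6561 = 6550.

6550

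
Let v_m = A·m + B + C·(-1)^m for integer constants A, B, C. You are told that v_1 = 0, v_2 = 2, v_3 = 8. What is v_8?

Write the equations: A + B - C = 0; 2A + B + C = 2; 3A + B - C = 8.
Subtracting the first from the second: A + 2C = 2.
Subtracting the second from the third: A - 2C = 6.
Solving: C = -1, A = 4, then B = -5.
Hence v_8 = 4·8 + (-5) + (-1)·1 = 26.

26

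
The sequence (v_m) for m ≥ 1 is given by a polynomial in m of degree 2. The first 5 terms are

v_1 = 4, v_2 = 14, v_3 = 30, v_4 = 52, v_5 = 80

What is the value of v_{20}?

1220

1st diffs: 10, 16, 22, 28.
2nd diffs: 6, 6, 6 (constant).
So v_m = 3m^2 + m.
Evaluating at m = 20 gives v_{20} = 1220.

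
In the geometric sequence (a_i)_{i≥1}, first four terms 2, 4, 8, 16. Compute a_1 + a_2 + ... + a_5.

62

Common ratio r = 2.
a_i = 2·2^(i-1).
S = 2·(2^5 - 1)/(2 - 1) = 2·(32 - 1)/(1) = 62.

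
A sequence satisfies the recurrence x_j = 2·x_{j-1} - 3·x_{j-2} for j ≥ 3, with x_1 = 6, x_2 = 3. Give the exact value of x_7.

168

Step forward from the initial values:
x_3 = -12;  x_4 = -33;  x_5 = -30;  x_6 = 39;  x_7 = 168.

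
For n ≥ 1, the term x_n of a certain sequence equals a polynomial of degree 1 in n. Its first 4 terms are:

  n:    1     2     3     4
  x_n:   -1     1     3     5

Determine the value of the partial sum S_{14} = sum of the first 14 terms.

168

1st diffs: 2, 2, 2 (constant).
So x_n = 2n - 3.
Continuing: …, 7, 9, 11, 13, …, x_{14} = 25.
Summing n = 1..14 (14 terms) gives 168.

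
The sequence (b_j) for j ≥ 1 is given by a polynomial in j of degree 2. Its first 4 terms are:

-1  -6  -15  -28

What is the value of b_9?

-153

1st diffs: -5, -9, -13.
2nd diffs: -4, -4 (constant).
Newton forward-difference form: b_j = -1 + (-5)·C(j-1,1) + (-4)·C(j-1,2).
At j = 9: j-1 = 8, so b_9 = -1 - 40 - 112 = -153.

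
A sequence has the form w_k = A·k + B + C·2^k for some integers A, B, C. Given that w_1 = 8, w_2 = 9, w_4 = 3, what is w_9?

-478

The three given values yield: A + B + 2C = 8; 2A + B + 4C = 9; 4A + B + 16C = 3.
Subtracting the first from the second: A + 2C = 1.
Subtracting the second from the third: 2A + 12C = -6.
Solving: C = -1, A = 3, then B = 7.
Hence w_9 = 3·9 + 7 + (-1)·512 = -478.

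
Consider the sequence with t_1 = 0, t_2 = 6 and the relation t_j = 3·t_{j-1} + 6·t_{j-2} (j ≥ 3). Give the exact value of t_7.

7290

Applying the relation repeatedly:
t_3 = 18;  t_4 = 90;  t_5 = 378;  t_6 = 1674;  t_7 = 7290.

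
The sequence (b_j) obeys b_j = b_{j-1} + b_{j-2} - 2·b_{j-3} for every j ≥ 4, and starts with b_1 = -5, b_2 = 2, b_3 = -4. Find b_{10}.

0

b_4 = 8; b_5 = 0; b_6 = 16; b_7 = 0; b_8 = 16; b_9 = -16; b_{10} = 0.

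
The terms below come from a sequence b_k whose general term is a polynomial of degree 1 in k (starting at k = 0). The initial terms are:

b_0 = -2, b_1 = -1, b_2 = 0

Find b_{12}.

1st diffs: 1, 1 (constant).
So b_k = k - 2.
Evaluating at k = 12 gives b_{12} = 10.

10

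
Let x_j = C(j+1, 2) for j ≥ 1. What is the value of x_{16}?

136

C(17, 2) = 136, so x_{16} = 136.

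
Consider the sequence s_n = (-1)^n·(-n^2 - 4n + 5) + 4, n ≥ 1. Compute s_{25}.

724

(-1)^25 = -1; -n^2 - 4n + 5 at n=25 is -720; so s_{25} = 724.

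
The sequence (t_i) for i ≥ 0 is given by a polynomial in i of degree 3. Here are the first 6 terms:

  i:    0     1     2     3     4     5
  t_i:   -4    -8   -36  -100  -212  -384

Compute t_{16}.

1st diffs: -4, -28, -64, -112, -172.
2nd diffs: -24, -36, -48, -60.
3rd diffs: -12, -12, -12 (constant).
Newton forward-difference form: t_i = -4 + (-4)·C(i,1) + (-24)·C(i,2) + (-12)·C(i,3).
At i = 16: i = 16, so t_{16} = -4 - 64 - 2880 - 6720 = -9668.

-9668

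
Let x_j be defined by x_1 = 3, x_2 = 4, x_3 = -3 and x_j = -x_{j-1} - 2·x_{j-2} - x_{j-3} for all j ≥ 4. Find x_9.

40

Step forward from the initial values:
x_4 = -8  x_5 = 10  x_6 = 9  x_7 = -21  x_8 = -7  x_9 = 40.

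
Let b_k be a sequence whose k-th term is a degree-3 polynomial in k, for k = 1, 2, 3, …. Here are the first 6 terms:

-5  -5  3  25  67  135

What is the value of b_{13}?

1st diffs: 0, 8, 22, 42, 68.
2nd diffs: 8, 14, 20, 26.
3rd diffs: 6, 6, 6 (constant).
Newton forward-difference form: b_k = -5 + 8·C(k-1,2) + 6·C(k-1,3).
At k = 13: k-1 = 12, so b_{13} = -5 + 528 + 1320 = 1843.

1843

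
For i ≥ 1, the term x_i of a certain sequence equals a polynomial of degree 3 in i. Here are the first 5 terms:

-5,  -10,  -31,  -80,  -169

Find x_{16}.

1st diffs: -5, -21, -49, -89.
2nd diffs: -16, -28, -40.
3rd diffs: -12, -12 (constant).
So x_i = -2i^3 + 4i^2 - 3i - 4.
Evaluating at i = 16 gives x_{16} = -7220.

-7220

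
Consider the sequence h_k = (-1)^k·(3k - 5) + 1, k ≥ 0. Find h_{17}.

-45

(-1)^17 = -1; 3k - 5 at k=17 is 46; so h_{17} = -45.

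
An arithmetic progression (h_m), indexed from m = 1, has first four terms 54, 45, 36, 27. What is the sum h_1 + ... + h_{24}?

Common difference d = -9.
h_m = 54 + (m - 1)·(-9).
h_{24} = -153; S = 24·(54 + (-153))/2 = -1188.

-1188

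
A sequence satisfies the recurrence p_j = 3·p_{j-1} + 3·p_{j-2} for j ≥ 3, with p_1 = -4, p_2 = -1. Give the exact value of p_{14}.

-30391281

Applying the relation repeatedly:
p_3 = -15, p_4 = -48, p_5 = -189, …, p_{11} = -557685, p_{12} = -2114343, p_{13} = -8016084, p_{14} = -30391281.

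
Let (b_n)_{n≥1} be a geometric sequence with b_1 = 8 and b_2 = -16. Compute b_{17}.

Common ratio r = -2.
b_n = 8·(-2)^(n-1).
b_{17} = 8·(-2)^16 = 524288.

524288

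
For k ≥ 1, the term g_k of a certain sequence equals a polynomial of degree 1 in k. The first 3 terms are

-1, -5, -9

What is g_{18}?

1st diffs: -4, -4 (constant).
So g_k = -4k + 3.
Evaluating at k = 18 gives g_{18} = -69.

-69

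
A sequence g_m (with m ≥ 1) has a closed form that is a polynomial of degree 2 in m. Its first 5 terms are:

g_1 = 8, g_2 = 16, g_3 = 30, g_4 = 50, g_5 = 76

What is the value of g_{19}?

1st diffs: 8, 14, 20, 26.
2nd diffs: 6, 6, 6 (constant).
Newton forward-difference form: g_m = 8 + 8·C(m-1,1) + 6·C(m-1,2).
At m = 19: m-1 = 18, so g_{19} = 8 + 144 + 918 = 1070.

1070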